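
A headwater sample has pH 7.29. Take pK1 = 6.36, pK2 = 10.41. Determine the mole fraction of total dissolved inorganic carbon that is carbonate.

α₂ = 0.000678

α₂ = 1 / (1 + [H⁺]/K2 + [H⁺]²/(K1K2)) = 1 / (1 + 10^+3.12 + 10^+2.19)
   = 1 / (1 + 1318.3 + 154.88) = 1/1474.1 = 0.0006784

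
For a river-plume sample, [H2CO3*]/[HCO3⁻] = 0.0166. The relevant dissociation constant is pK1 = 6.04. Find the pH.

From K1 = [H⁺][HCO3⁻]/[H2CO3*]:  pH = pK1 − log₁₀([H2CO3*]/[HCO3⁻])
log₁₀(0.0166) = -1.780
pH = 6.04 − (-1.780) = 7.82

pH = 7.82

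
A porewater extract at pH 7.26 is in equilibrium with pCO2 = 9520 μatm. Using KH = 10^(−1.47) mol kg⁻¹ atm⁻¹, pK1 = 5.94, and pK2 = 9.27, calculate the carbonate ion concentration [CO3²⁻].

[CO3²⁻] = 0.0659 mmol/kg

[CO2*] = KH · pCO2 = 10^(−1.47) × 9520×10^-6 = 3.226×10^-4 mol/kg
α₀ = 1/(1 + K1/[H⁺] + K1K2/[H⁺]²) = 1/(1 + 10^+1.32 + 10^-0.69) = 0.04525
DIC = [CO2*]/α₀ = 3.226×10^-4 / 0.04525 = 7.128 mmol/kg
[CO3²⁻] = α₂·DIC; α₂ = 0.009240, so [CO3²⁻] = 0.009240 × 7.128 = 0.0659 mmol/kg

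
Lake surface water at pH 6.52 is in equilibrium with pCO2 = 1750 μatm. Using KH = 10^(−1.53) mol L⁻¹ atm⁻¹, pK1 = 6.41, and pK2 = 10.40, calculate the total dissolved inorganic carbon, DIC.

DIC = 0.118 mmol/L

[CO2*] = KH · pCO2 = 10^(−1.53) × 1750×10^-6 = 5.165×10^-5 mol/L
α₀ = 1/(1 + K1/[H⁺] + K1K2/[H⁺]²) = 1/(1 + 10^+0.11 + 10^-3.77) = 0.4370
DIC = [CO2*]/α₀ = 5.165×10^-5 / 0.4370 = 0.118 mmol/L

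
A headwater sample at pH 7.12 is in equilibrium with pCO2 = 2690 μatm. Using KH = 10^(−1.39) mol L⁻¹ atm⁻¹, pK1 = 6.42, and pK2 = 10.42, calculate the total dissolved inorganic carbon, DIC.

DIC = 0.659 mmol/L

[CO2*] = KH · pCO2 = 10^(−1.39) × 2690×10^-6 = 1.096×10^-4 mol/L
α₀ = 1/(1 + K1/[H⁺] + K1K2/[H⁺]²) = 1/(1 + 10^+0.70 + 10^-2.60) = 0.1663
DIC = [CO2*]/α₀ = 1.096×10^-4 / 0.1663 = 0.659 mmol/L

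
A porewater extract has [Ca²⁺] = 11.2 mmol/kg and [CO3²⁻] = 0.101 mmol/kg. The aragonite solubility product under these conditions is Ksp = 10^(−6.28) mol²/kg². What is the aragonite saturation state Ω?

Ω = 2.16

Ksp = 10^(−6.28) = 5.248×10^-7
Ω = [Ca²⁺][CO3²⁻]/Ksp = (11.2×10^-3)(0.101×10^-3) / 5.248×10^-7 = 2.16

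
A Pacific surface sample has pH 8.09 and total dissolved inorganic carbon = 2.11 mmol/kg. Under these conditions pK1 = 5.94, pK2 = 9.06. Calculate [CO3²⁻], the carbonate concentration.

[CO3²⁻] = 0.203 mmol/kg

α₂ = 1 / (1 + [H⁺]/K2 + [H⁺]²/(K1K2)) = 1 / (1 + 10^+0.97 + 10^-1.18)
   = 1 / (1 + 9.3325 + 0.066069) = 1/10.399 = 0.09617
[CO3²⁻] = α₂ × DIC = 0.09617 × 2.11 = 0.203 mmol/kg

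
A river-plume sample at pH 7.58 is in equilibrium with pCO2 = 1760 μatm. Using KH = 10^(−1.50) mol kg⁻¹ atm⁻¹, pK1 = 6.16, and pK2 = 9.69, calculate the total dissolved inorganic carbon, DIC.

[CO2*] = KH · pCO2 = 10^(−1.50) × 1760×10^-6 = 5.566×10^-5 mol/kg
α₀ = 1/(1 + K1/[H⁺] + K1K2/[H⁺]²) = 1/(1 + 10^+1.42 + 10^-0.69) = 0.03635
DIC = [CO2*]/α₀ = 5.566×10^-5 / 0.03635 = 1.53 mmol/kg

DIC = 1.53 mmol/kg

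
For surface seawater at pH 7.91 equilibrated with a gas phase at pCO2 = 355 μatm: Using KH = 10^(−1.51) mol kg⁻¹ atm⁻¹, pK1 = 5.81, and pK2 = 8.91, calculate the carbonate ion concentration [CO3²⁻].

[CO2*] = KH · pCO2 = 10^(−1.51) × 355×10^-6 = 1.097×10^-5 mol/kg
α₀ = 1/(1 + K1/[H⁺] + K1K2/[H⁺]²) = 1/(1 + 10^+2.10 + 10^+1.10) = 0.007169
DIC = [CO2*]/α₀ = 1.097×10^-5 / 0.007169 = 1.530 mmol/kg
[CO3²⁻] = α₂·DIC; α₂ = 0.09026, so [CO3²⁻] = 0.09026 × 1.530 = 0.138 mmol/kg

[CO3²⁻] = 0.138 mmol/kg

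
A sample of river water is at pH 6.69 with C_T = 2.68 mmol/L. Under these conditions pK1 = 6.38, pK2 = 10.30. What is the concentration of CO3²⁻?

α₂ = 1 / (1 + [H⁺]/K2 + [H⁺]²/(K1K2)) = 1 / (1 + 10^+3.61 + 10^+3.30)
   = 1 / (1 + 4073.8 + 1995.3) = 1/6070.1 = 0.0001647
[CO3²⁻] = α₂ × DIC = 0.0001647 × 2.68 = 0.000442 mmol/L = 0.442 μmol/L

[CO3²⁻] = 0.442 μmol/L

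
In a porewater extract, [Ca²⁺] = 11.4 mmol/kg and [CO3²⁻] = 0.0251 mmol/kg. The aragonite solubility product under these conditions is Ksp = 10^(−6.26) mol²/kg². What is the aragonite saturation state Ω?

Ω = 0.521

Ksp = 10^(−6.26) = 5.495×10^-7
Ω = [Ca²⁺][CO3²⁻]/Ksp = (11.4×10^-3)(0.0251×10^-3) / 5.495×10^-7 = 0.521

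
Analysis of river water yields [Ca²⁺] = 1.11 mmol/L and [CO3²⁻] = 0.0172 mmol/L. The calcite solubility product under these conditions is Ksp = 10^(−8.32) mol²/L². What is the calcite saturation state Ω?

Ω = 3.99

Ksp = 10^(−8.32) = 4.786×10^-9
Ω = [Ca²⁺][CO3²⁻]/Ksp = (1.11×10^-3)(0.0172×10^-3) / 4.786×10^-9 = 3.99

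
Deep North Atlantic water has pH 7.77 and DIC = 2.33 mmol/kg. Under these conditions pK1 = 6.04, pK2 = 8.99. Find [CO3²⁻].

α₂ = 1 / (1 + [H⁺]/K2 + [H⁺]²/(K1K2)) = 1 / (1 + 10^+1.22 + 10^-0.51)
   = 1 / (1 + 16.596 + 0.30903) = 1/17.905 = 0.05585
[CO3²⁻] = α₂ × DIC = 0.05585 × 2.33 = 0.130 mmol/kg

[CO3²⁻] = 0.130 mmol/kg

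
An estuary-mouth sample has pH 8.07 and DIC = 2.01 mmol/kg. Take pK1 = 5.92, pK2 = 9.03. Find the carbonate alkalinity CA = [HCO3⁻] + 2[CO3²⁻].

CA = 2.19 mmol/kg

CA = [HCO3⁻] + 2[CO3²⁻] = (α₁ + 2α₂)·DIC
At pH 8.07: [H⁺]/K1 = 10^-2.15 = 0.0070795, K2/[H⁺] = 10^-0.96 = 0.10965
α₁ = 1/(1 + 0.0070795 + 0.10965) = 1/1.1167 = 0.8955; α₂ = α₁·K2/[H⁺] = 0.09819
α₁ + 2α₂ = 1.0918
CA = 1.0918 × 2.01 = 2.19 mmol/kg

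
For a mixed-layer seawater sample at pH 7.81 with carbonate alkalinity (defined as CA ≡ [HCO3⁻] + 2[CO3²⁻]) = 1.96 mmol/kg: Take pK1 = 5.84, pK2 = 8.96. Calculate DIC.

DIC = 1.86 mmol/kg

CA = [HCO3⁻] + 2[CO3²⁻] = (α₁ + 2α₂)·DIC
At pH 7.81: [H⁺]/K1 = 10^-1.97 = 0.010715, K2/[H⁺] = 10^-1.15 = 0.070795
α₁ = 1/(1 + 0.010715 + 0.070795) = 1/1.0815 = 0.9246; α₂ = α₁·K2/[H⁺] = 0.06546
α₁ + 2α₂ = 1.0556
DIC = CA / (α₁ + 2α₂) = 1.96 / 1.0556 = 1.86 mmol/kg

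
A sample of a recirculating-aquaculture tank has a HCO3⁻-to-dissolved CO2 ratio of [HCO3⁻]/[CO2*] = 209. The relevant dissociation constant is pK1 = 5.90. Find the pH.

pH = 8.22

From K1 = [H⁺][HCO3⁻]/[CO2*]:  pH = pK1 + log₁₀([HCO3⁻]/[CO2*])
log₁₀(209) = +2.320
pH = 5.90 + (+2.320) = 8.22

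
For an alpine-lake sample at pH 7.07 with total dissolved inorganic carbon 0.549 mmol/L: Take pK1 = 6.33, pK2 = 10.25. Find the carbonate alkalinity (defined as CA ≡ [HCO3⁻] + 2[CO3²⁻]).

CA = [HCO3⁻] + 2[CO3²⁻] = (α₁ + 2α₂)·DIC
At pH 7.07: [H⁺]/K1 = 10^-0.74 = 0.18197, K2/[H⁺] = 10^-3.18 = 0.00066069
α₁ = 1/(1 + 0.18197 + 0.00066069) = 1/1.1826 = 0.8456; α₂ = α₁·K2/[H⁺] = 0.0005587
α₁ + 2α₂ = 0.8467
CA = 0.8467 × 0.549 = 0.465 mmol/L

CA = 0.465 mmol/L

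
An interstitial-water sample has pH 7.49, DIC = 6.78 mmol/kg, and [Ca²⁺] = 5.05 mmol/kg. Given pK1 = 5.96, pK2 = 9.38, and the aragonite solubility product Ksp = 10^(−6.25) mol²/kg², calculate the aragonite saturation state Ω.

Ω = 0.752

α₂ = 1 / (1 + [H⁺]/K2 + [H⁺]²/(K1K2)) = 1 / (1 + 10^+1.89 + 10^+0.36)
   = 1 / (1 + 77.625 + 2.2909) = 1/80.916 = 0.01236
[CO3²⁻] = α₂ × DIC = 0.01236 × 6.78 = 0.08379 mmol/kg
Ksp = 10^(−6.25) = 5.623×10^-7
Ω = [Ca²⁺][CO3²⁻]/Ksp = (5.05×10^-3)(8.379×10^-5) / 5.623×10^-7 = 0.752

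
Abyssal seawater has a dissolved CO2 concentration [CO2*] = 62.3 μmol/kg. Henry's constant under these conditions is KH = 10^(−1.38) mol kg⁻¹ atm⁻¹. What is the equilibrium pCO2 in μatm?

pCO2 = 1490 μatm

KH = 10^(−1.38) = 4.169×10^-2 mol kg⁻¹ atm⁻¹
pCO2 = [CO2*]/KH = 62.3×10^-6 / 4.169×10^-2 = 1.49×10^-3 atm = 1490 μatm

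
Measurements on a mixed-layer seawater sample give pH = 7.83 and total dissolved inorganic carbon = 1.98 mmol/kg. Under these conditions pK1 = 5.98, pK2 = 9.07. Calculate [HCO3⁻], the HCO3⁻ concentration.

[HCO3⁻] = 1.85 mmol/kg

α₁ = 1 / (1 + [H⁺]/K1 + K2/[H⁺]) = 1 / (1 + 10^-1.85 + 10^-1.24)
   = 1 / (1 + 0.014125 + 0.057544) = 1/1.0717 = 0.9331
[HCO3⁻] = α₁ × DIC = 0.9331 × 1.98 = 1.85 mmol/kg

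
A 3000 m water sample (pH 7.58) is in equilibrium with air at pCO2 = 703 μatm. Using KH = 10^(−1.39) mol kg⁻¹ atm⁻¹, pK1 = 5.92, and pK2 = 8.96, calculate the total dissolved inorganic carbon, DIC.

DIC = 1.39 mmol/kg

[CO2*] = KH · pCO2 = 10^(−1.39) × 703×10^-6 = 2.864×10^-5 mol/kg
α₀ = 1/(1 + K1/[H⁺] + K1K2/[H⁺]²) = 1/(1 + 10^+1.66 + 10^+0.28) = 0.02057
DIC = [CO2*]/α₀ = 2.864×10^-5 / 0.02057 = 1.39 mmol/kg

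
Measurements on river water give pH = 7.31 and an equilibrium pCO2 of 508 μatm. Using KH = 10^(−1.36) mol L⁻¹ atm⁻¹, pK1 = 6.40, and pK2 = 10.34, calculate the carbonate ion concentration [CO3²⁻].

[CO2*] = KH · pCO2 = 10^(−1.36) × 508×10^-6 = 2.218×10^-5 mol/L
α₀ = 1/(1 + K1/[H⁺] + K1K2/[H⁺]²) = 1/(1 + 10^+0.91 + 10^-2.12) = 0.1095
DIC = [CO2*]/α₀ = 2.218×10^-5 / 0.1095 = 0.2026 mmol/L
[CO3²⁻] = α₂·DIC; α₂ = 0.0008303, so [CO3²⁻] = 0.0008303 × 0.2026 = 0.000168 mmol/L = 0.168 μmol/L

[CO3²⁻] = 0.168 μmol/L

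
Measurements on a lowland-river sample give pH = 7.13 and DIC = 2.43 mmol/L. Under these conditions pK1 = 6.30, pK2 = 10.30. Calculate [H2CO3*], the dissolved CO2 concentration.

[CO2*] = 0.313 mmol/L

α₀ = 1 / (1 + K1/[H⁺] + K1K2/[H⁺]²) = 1 / (1 + 10^+0.83 + 10^-2.34)
   = 1 / (1 + 6.7608 + 0.0045709) = 1/7.7654 = 0.1288
[CO2*] = α₀ × DIC = 0.1288 × 2.43 = 0.313 mmol/L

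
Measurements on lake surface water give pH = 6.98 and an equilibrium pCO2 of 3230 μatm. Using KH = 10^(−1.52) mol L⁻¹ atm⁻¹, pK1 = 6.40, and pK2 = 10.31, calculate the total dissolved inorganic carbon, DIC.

[CO2*] = KH · pCO2 = 10^(−1.52) × 3230×10^-6 = 9.754×10^-5 mol/L
α₀ = 1/(1 + K1/[H⁺] + K1K2/[H⁺]²) = 1/(1 + 10^+0.58 + 10^-2.75) = 0.2082
DIC = [CO2*]/α₀ = 9.754×10^-5 / 0.2082 = 0.469 mmol/L

DIC = 0.469 mmol/L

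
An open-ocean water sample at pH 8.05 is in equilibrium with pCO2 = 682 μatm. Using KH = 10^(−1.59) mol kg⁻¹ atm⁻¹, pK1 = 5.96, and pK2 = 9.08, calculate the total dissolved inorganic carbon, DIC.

DIC = 2.38 mmol/kg

[CO2*] = KH · pCO2 = 10^(−1.59) × 682×10^-6 = 1.753×10^-5 mol/kg
α₀ = 1/(1 + K1/[H⁺] + K1K2/[H⁺]²) = 1/(1 + 10^+2.09 + 10^+1.06) = 0.007380
DIC = [CO2*]/α₀ = 1.753×10^-5 / 0.007380 = 2.38 mmol/kg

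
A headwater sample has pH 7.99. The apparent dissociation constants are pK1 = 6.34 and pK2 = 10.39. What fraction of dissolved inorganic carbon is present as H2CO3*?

α₀ = 1 / (1 + K1/[H⁺] + K1K2/[H⁺]²) = 1 / (1 + 10^+1.65 + 10^-0.75)
   = 1 / (1 + 44.668 + 0.17783) = 1/45.846 = 0.02181

α₀ = 0.0218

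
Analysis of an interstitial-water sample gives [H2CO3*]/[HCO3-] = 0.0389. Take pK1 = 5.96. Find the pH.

From K1 = [H⁺][HCO3-]/[H2CO3*]:  pH = pK1 − log₁₀([H2CO3*]/[HCO3-])
log₁₀(0.0389) = -1.410
pH = 5.96 − (-1.410) = 7.37

pH = 7.37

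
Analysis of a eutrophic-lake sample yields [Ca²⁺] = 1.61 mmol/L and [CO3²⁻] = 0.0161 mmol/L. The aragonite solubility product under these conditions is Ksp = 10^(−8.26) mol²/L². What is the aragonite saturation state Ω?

Ω = 4.72

Ksp = 10^(−8.26) = 5.495×10^-9
Ω = [Ca²⁺][CO3²⁻]/Ksp = (1.61×10^-3)(0.0161×10^-3) / 5.495×10^-9 = 4.72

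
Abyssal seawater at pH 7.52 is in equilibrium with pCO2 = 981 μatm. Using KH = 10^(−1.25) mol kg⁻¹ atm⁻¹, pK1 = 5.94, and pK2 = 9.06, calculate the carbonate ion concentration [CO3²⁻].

[CO3²⁻] = 0.0605 mmol/kg

[CO2*] = KH · pCO2 = 10^(−1.25) × 981×10^-6 = 5.517×10^-5 mol/kg
α₀ = 1/(1 + K1/[H⁺] + K1K2/[H⁺]²) = 1/(1 + 10^+1.58 + 10^+0.04) = 0.02493
DIC = [CO2*]/α₀ = 5.517×10^-5 / 0.02493 = 2.213 mmol/kg
[CO3²⁻] = α₂·DIC; α₂ = 0.02733, so [CO3²⁻] = 0.02733 × 2.213 = 0.0605 mmol/kg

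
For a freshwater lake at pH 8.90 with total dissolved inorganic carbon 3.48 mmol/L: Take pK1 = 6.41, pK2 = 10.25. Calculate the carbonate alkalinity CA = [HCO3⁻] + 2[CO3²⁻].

CA = [HCO3⁻] + 2[CO3²⁻] = (α₁ + 2α₂)·DIC
At pH 8.90: [H⁺]/K1 = 10^-2.49 = 0.0032359, K2/[H⁺] = 10^-1.35 = 0.044668
α₁ = 1/(1 + 0.0032359 + 0.044668) = 1/1.0479 = 0.9543; α₂ = α₁·K2/[H⁺] = 0.04263
α₁ + 2α₂ = 1.0395
CA = 1.0395 × 3.48 = 3.62 mmol/L

CA = 3.62 mmol/L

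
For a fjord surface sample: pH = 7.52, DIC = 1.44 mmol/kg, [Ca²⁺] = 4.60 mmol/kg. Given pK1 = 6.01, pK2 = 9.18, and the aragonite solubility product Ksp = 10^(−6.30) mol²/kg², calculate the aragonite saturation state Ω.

Ω = 0.275

α₂ = 1 / (1 + [H⁺]/K2 + [H⁺]²/(K1K2)) = 1 / (1 + 10^+1.66 + 10^+0.15)
   = 1 / (1 + 45.709 + 1.4125) = 1/48.121 = 0.02078
[CO3²⁻] = α₂ × DIC = 0.02078 × 1.44 = 0.02992 mmol/kg
Ksp = 10^(−6.30) = 5.012×10^-7
Ω = [Ca²⁺][CO3²⁻]/Ksp = (4.60×10^-3)(2.992×10^-5) / 5.012×10^-7 = 0.275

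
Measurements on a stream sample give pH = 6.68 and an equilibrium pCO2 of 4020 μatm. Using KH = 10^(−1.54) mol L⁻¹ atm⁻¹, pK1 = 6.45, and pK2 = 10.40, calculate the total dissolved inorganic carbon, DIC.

[CO2*] = KH · pCO2 = 10^(−1.54) × 4020×10^-6 = 1.159×10^-4 mol/L
α₀ = 1/(1 + K1/[H⁺] + K1K2/[H⁺]²) = 1/(1 + 10^+0.23 + 10^-3.49) = 0.3706
DIC = [CO2*]/α₀ = 1.159×10^-4 / 0.3706 = 0.313 mmol/L

DIC = 0.313 mmol/L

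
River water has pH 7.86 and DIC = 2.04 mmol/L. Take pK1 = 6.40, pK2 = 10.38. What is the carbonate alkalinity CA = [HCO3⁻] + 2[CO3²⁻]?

CA = 1.98 mmol/L

CA = [HCO3⁻] + 2[CO3²⁻] = (α₁ + 2α₂)·DIC
At pH 7.86: [H⁺]/K1 = 10^-1.46 = 0.034674, K2/[H⁺] = 10^-2.52 = 0.0030200
α₁ = 1/(1 + 0.034674 + 0.0030200) = 1/1.0377 = 0.9637; α₂ = α₁·K2/[H⁺] = 0.002910
α₁ + 2α₂ = 0.9695
CA = 0.9695 × 2.04 = 1.98 mmol/L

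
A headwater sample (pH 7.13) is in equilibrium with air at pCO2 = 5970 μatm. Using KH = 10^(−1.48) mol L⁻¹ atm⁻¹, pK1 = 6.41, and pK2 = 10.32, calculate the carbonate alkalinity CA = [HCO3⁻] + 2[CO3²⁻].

[CO2*] = KH · pCO2 = 10^(−1.48) × 5970×10^-6 = 1.977×10^-4 mol/L
α₀ = 1/(1 + K1/[H⁺] + K1K2/[H⁺]²) = 1/(1 + 10^+0.72 + 10^-2.47) = 0.1600
DIC = [CO2*]/α₀ = 1.977×10^-4 / 0.1600 = 1.236 mmol/L
CA = (α₁ + 2α₂)·DIC = (0.8395 + 2×0.0005420) × 1.236 = 1.04 mmol/L

CA = 1.04 mmol/L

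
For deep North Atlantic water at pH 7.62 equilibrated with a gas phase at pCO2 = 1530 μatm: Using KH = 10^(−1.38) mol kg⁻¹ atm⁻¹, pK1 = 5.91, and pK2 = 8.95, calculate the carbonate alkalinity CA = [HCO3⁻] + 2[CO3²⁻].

CA = 3.58 mmol/kg

[CO2*] = KH · pCO2 = 10^(−1.38) × 1530×10^-6 = 6.378×10^-5 mol/kg
α₀ = 1/(1 + K1/[H⁺] + K1K2/[H⁺]²) = 1/(1 + 10^+1.71 + 10^+0.38) = 0.01829
DIC = [CO2*]/α₀ = 6.378×10^-5 / 0.01829 = 3.488 mmol/kg
CA = (α₁ + 2α₂)·DIC = (0.9378 + 2×0.04387) × 3.488 = 3.58 mmol/kg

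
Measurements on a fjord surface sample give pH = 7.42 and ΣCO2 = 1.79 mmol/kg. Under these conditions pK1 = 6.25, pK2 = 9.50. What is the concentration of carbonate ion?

[CO3²⁻] = 13.8 μmol/kg

α₂ = 1 / (1 + [H⁺]/K2 + [H⁺]²/(K1K2)) = 1 / (1 + 10^+2.08 + 10^+0.91)
   = 1 / (1 + 120.23 + 8.1283) = 1/129.35 = 0.007731
[CO3²⁻] = α₂ × DIC = 0.007731 × 1.79 = 0.0138 mmol/kg = 13.8 μmol/kg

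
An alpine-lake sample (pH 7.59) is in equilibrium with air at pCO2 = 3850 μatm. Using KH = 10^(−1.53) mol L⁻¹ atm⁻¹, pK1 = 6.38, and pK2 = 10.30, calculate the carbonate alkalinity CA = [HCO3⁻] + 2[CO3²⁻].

[CO2*] = KH · pCO2 = 10^(−1.53) × 3850×10^-6 = 1.136×10^-4 mol/L
α₀ = 1/(1 + K1/[H⁺] + K1K2/[H⁺]²) = 1/(1 + 10^+1.21 + 10^-1.50) = 0.05797
DIC = [CO2*]/α₀ = 1.136×10^-4 / 0.05797 = 1.960 mmol/L
CA = (α₁ + 2α₂)·DIC = (0.9402 + 2×0.001833) × 1.960 = 1.85 mmol/L

CA = 1.85 mmol/L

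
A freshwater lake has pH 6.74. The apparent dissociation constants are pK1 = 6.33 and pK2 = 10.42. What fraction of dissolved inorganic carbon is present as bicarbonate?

α₁ = 0.720

α₁ = 1 / (1 + [H⁺]/K1 + K2/[H⁺]) = 1 / (1 + 10^-0.41 + 10^-3.68)
   = 1 / (1 + 0.38905 + 0.00020893) = 1/1.3893 = 0.7198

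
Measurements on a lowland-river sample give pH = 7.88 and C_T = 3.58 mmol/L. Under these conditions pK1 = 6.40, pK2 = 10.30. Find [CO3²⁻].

[CO3²⁻] = 13.1 μmol/L

α₂ = 1 / (1 + [H⁺]/K2 + [H⁺]²/(K1K2)) = 1 / (1 + 10^+2.42 + 10^+0.94)
   = 1 / (1 + 263.03 + 8.7096) = 1/272.74 = 0.003667
[CO3²⁻] = α₂ × DIC = 0.003667 × 3.58 = 0.0131 mmol/L = 13.1 μmol/L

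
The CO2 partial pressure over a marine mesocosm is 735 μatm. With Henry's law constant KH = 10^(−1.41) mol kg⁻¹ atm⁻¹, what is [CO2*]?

[CO2*] = 28.6 μmol/kg

KH = 10^(−1.41) = 3.890×10^-2 mol kg⁻¹ atm⁻¹
[CO2*] = KH · pCO2 = 3.890×10^-2 × 735×10^-6 atm = 2.86×10^-5 mol/kg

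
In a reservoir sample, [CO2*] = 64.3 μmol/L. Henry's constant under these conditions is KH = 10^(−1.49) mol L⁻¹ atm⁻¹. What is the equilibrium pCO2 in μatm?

KH = 10^(−1.49) = 3.236×10^-2 mol L⁻¹ atm⁻¹
pCO2 = [CO2*]/KH = 64.3×10^-6 / 3.236×10^-2 = 1.99×10^-3 atm = 1990 μatm

pCO2 = 1990 μatm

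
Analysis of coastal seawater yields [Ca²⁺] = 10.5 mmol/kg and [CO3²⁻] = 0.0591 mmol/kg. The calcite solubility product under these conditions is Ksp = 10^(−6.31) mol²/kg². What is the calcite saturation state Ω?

Ω = 1.27

Ksp = 10^(−6.31) = 4.898×10^-7
Ω = [Ca²⁺][CO3²⁻]/Ksp = (10.5×10^-3)(0.0591×10^-3) / 4.898×10^-7 = 1.27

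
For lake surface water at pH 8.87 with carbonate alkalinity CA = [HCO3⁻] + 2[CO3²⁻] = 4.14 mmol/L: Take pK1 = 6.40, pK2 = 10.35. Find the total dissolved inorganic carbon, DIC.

DIC = 4.02 mmol/L

CA = [HCO3⁻] + 2[CO3²⁻] = (α₁ + 2α₂)·DIC
At pH 8.87: [H⁺]/K1 = 10^-2.47 = 0.0033884, K2/[H⁺] = 10^-1.48 = 0.033113
α₁ = 1/(1 + 0.0033884 + 0.033113) = 1/1.0365 = 0.9648; α₂ = α₁·K2/[H⁺] = 0.03195
α₁ + 2α₂ = 1.0287
DIC = CA / (α₁ + 2α₂) = 4.14 / 1.0287 = 4.02 mmol/L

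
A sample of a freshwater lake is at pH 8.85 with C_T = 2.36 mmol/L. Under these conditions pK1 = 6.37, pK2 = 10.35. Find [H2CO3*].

[CO2*] = 7.55 μmol/L

α₀ = 1 / (1 + K1/[H⁺] + K1K2/[H⁺]²) = 1 / (1 + 10^+2.48 + 10^+0.98)
   = 1 / (1 + 302.00 + 9.5499) = 1/312.55 = 0.003200
[CO2*] = α₀ × DIC = 0.003200 × 2.36 = 0.00755 mmol/L = 7.55 μmol/L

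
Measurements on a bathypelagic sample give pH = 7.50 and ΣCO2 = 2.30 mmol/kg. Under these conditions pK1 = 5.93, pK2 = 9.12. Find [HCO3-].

[HCO3⁻] = 2.19 mmol/kg

α₁ = 1 / (1 + [H⁺]/K1 + K2/[H⁺]) = 1 / (1 + 10^-1.57 + 10^-1.62)
   = 1 / (1 + 0.026915 + 0.023988) = 1/1.0509 = 0.9516
[HCO3⁻] = α₁ × DIC = 0.9516 × 2.30 = 2.19 mmol/kg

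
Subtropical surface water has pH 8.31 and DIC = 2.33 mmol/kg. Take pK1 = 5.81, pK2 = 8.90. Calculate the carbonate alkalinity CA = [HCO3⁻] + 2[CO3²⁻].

CA = 2.80 mmol/kg

CA = [HCO3⁻] + 2[CO3²⁻] = (α₁ + 2α₂)·DIC
At pH 8.31: [H⁺]/K1 = 10^-2.50 = 0.0031623, K2/[H⁺] = 10^-0.59 = 0.25704
α₁ = 1/(1 + 0.0031623 + 0.25704) = 1/1.2602 = 0.7935; α₂ = α₁·K2/[H⁺] = 0.2040
α₁ + 2α₂ = 1.2015
CA = 1.2015 × 2.33 = 2.80 mmol/kg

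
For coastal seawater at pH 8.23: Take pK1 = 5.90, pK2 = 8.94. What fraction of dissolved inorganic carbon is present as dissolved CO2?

α₀ = 0.00390

α₀ = 1 / (1 + K1/[H⁺] + K1K2/[H⁺]²) = 1 / (1 + 10^+2.33 + 10^+1.62)
   = 1 / (1 + 213.80 + 41.687) = 1/256.48 = 0.003899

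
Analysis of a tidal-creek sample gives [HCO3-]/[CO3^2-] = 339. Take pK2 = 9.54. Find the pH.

From K2 = [H⁺][CO3^2-]/[HCO3-]:  pH = pK2 − log₁₀([HCO3-]/[CO3^2-])
log₁₀(339) = +2.530
pH = 9.54 − (+2.530) = 7.01

pH = 7.01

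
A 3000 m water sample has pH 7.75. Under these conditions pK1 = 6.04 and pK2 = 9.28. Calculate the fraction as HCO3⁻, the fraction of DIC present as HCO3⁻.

α₁ = 1 / (1 + [H⁺]/K1 + K2/[H⁺]) = 1 / (1 + 10^-1.71 + 10^-1.53)
   = 1 / (1 + 0.019498 + 0.029512) = 1/1.0490 = 0.9533

α₁ = 0.953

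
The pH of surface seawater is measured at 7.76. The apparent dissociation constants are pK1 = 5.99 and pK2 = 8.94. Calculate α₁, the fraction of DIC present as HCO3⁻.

α₁ = 0.923

α₁ = 1 / (1 + [H⁺]/K1 + K2/[H⁺]) = 1 / (1 + 10^-1.77 + 10^-1.18)
   = 1 / (1 + 0.016982 + 0.066069) = 1/1.0831 = 0.9233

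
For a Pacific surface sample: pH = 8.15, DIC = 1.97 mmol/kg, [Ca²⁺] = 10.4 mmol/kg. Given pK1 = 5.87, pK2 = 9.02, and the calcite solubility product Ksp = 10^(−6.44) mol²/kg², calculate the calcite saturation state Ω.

α₂ = 1 / (1 + [H⁺]/K2 + [H⁺]²/(K1K2)) = 1 / (1 + 10^+0.87 + 10^-1.41)
   = 1 / (1 + 7.4131 + 0.038905) = 1/8.4520 = 0.1183
[CO3²⁻] = α₂ × DIC = 0.1183 × 1.97 = 0.2331 mmol/kg
Ksp = 10^(−6.44) = 3.631×10^-7
Ω = [Ca²⁺][CO3²⁻]/Ksp = (10.4×10^-3)(2.331×10^-4) / 3.631×10^-7 = 6.68

Ω = 6.68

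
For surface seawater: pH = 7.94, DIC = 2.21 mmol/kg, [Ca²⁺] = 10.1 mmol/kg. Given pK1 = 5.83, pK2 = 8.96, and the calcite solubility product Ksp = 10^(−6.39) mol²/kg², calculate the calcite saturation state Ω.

Ω = 4.74

α₂ = 1 / (1 + [H⁺]/K2 + [H⁺]²/(K1K2)) = 1 / (1 + 10^+1.02 + 10^-1.09)
   = 1 / (1 + 10.471 + 0.081283) = 1/11.553 = 0.08656
[CO3²⁻] = α₂ × DIC = 0.08656 × 2.21 = 0.1913 mmol/kg
Ksp = 10^(−6.39) = 4.074×10^-7
Ω = [Ca²⁺][CO3²⁻]/Ksp = (10.1×10^-3)(1.913×10^-4) / 4.074×10^-7 = 4.74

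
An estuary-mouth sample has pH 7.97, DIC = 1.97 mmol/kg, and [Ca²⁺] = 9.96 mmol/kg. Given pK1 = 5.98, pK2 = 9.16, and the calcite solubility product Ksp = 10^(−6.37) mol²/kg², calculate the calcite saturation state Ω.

α₂ = 1 / (1 + [H⁺]/K2 + [H⁺]²/(K1K2)) = 1 / (1 + 10^+1.19 + 10^-0.80)
   = 1 / (1 + 15.488 + 0.15849) = 1/16.647 = 0.06007
[CO3²⁻] = α₂ × DIC = 0.06007 × 1.97 = 0.1183 mmol/kg
Ksp = 10^(−6.37) = 4.266×10^-7
Ω = [Ca²⁺][CO3²⁻]/Ksp = (9.96×10^-3)(1.183×10^-4) / 4.266×10^-7 = 2.76

Ω = 2.76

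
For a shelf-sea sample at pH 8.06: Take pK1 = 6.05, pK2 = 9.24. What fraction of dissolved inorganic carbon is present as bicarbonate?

α₁ = 0.930

α₁ = 1 / (1 + [H⁺]/K1 + K2/[H⁺]) = 1 / (1 + 10^-2.01 + 10^-1.18)
   = 1 / (1 + 0.0097724 + 0.066069) = 1/1.0758 = 0.9295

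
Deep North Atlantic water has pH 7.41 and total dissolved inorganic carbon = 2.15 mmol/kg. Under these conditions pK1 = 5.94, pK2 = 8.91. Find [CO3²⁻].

[CO3²⁻] = 0.0638 mmol/kg

α₂ = 1 / (1 + [H⁺]/K2 + [H⁺]²/(K1K2)) = 1 / (1 + 10^+1.50 + 10^+0.03)
   = 1 / (1 + 31.623 + 1.0715) = 1/33.694 = 0.02968
[CO3²⁻] = α₂ × DIC = 0.02968 × 2.15 = 0.0638 mmol/kg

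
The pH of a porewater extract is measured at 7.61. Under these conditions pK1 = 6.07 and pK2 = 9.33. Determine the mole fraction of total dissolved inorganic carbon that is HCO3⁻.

α₁ = 0.954

α₁ = 1 / (1 + [H⁺]/K1 + K2/[H⁺]) = 1 / (1 + 10^-1.54 + 10^-1.72)
   = 1 / (1 + 0.028840 + 0.019055) = 1/1.0479 = 0.9543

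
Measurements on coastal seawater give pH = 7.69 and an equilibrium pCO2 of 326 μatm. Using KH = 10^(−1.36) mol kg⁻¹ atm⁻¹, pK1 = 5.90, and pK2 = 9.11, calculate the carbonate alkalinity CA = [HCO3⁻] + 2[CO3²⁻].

[CO2*] = KH · pCO2 = 10^(−1.36) × 326×10^-6 = 1.423×10^-5 mol/kg
α₀ = 1/(1 + K1/[H⁺] + K1K2/[H⁺]²) = 1/(1 + 10^+1.79 + 10^+0.37) = 0.01538
DIC = [CO2*]/α₀ = 1.423×10^-5 / 0.01538 = 0.9250 mmol/kg
CA = (α₁ + 2α₂)·DIC = (0.9486 + 2×0.03606) × 0.9250 = 0.944 mmol/kg

CA = 0.944 mmol/kg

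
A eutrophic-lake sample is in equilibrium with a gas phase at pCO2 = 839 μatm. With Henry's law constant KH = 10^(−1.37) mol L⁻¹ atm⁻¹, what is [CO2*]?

KH = 10^(−1.37) = 4.266×10^-2 mol L⁻¹ atm⁻¹
[CO2*] = KH · pCO2 = 4.266×10^-2 × 839×10^-6 atm = 3.58×10^-5 mol/L

[CO2*] = 35.8 μmol/L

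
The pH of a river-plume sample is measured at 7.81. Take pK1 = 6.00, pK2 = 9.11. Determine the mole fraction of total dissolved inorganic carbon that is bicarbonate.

α₁ = 0.938

α₁ = 1 / (1 + [H⁺]/K1 + K2/[H⁺]) = 1 / (1 + 10^-1.81 + 10^-1.30)
   = 1 / (1 + 0.015488 + 0.050119) = 1/1.0656 = 0.9384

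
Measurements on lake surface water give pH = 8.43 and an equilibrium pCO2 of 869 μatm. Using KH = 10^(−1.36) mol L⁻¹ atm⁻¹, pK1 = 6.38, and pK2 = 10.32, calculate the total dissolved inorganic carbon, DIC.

[CO2*] = KH · pCO2 = 10^(−1.36) × 869×10^-6 = 3.793×10^-5 mol/L
α₀ = 1/(1 + K1/[H⁺] + K1K2/[H⁺]²) = 1/(1 + 10^+2.05 + 10^+0.16) = 0.008722
DIC = [CO2*]/α₀ = 3.793×10^-5 / 0.008722 = 4.35 mmol/L

DIC = 4.35 mmol/L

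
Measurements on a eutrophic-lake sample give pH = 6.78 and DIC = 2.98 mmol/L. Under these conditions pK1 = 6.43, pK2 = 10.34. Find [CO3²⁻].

α₂ = 1 / (1 + [H⁺]/K2 + [H⁺]²/(K1K2)) = 1 / (1 + 10^+3.56 + 10^+3.21)
   = 1 / (1 + 3630.8 + 1621.8) = 1/5253.6 = 0.0001903
[CO3²⁻] = α₂ × DIC = 0.0001903 × 2.98 = 0.000567 mmol/L = 0.567 μmol/L

[CO3²⁻] = 0.567 μmol/L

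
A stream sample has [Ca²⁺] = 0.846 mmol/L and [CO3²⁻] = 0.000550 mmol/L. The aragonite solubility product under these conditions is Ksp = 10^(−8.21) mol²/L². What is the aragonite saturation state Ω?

Ksp = 10^(−8.21) = 6.166×10^-9
Ω = [Ca²⁺][CO3²⁻]/Ksp = (0.846×10^-3)(0.000550×10^-3) / 6.166×10^-9 = 0.0755

Ω = 0.0755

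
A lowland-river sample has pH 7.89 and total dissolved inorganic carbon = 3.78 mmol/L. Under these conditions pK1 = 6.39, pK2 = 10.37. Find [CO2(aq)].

α₀ = 1 / (1 + K1/[H⁺] + K1K2/[H⁺]²) = 1 / (1 + 10^+1.50 + 10^-0.98)
   = 1 / (1 + 31.623 + 0.10471) = 1/32.727 = 0.03056
[CO2*] = α₀ × DIC = 0.03056 × 3.78 = 0.115 mmol/L

[CO2*] = 0.115 mmol/L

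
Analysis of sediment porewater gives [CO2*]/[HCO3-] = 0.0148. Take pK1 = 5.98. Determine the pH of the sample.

From K1 = [H⁺][HCO3-]/[CO2*]:  pH = pK1 − log₁₀([CO2*]/[HCO3-])
log₁₀(0.0148) = -1.830
pH = 5.98 − (-1.830) = 7.81

pH = 7.81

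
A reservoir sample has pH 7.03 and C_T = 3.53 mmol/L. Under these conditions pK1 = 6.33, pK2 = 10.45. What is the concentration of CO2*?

α₀ = 1 / (1 + K1/[H⁺] + K1K2/[H⁺]²) = 1 / (1 + 10^+0.70 + 10^-2.72)
   = 1 / (1 + 5.0119 + 0.0019055) = 1/6.0138 = 0.1663
[CO2*] = α₀ × DIC = 0.1663 × 3.53 = 0.587 mmol/L

[CO2*] = 0.587 mmol/L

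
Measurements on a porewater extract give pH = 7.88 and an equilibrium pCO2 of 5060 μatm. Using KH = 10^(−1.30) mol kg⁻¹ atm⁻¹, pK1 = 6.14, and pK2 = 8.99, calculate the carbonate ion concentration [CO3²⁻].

[CO2*] = KH · pCO2 = 10^(−1.30) × 5060×10^-6 = 2.536×10^-4 mol/kg
α₀ = 1/(1 + K1/[H⁺] + K1K2/[H⁺]²) = 1/(1 + 10^+1.74 + 10^+0.63) = 0.01661
DIC = [CO2*]/α₀ = 2.536×10^-4 / 0.01661 = 15.27 mmol/kg
[CO3²⁻] = α₂·DIC; α₂ = 0.07084, so [CO3²⁻] = 0.07084 × 15.27 = 1.08 mmol/kg

[CO3²⁻] = 1.08 mmol/kg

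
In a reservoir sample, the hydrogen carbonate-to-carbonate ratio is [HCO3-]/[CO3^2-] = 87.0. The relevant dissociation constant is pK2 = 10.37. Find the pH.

pH = 8.43

From K2 = [H⁺][CO3^2-]/[HCO3-]:  pH = pK2 − log₁₀([HCO3-]/[CO3^2-])
log₁₀(87.0) = +1.940
pH = 10.37 − (+1.940) = 8.43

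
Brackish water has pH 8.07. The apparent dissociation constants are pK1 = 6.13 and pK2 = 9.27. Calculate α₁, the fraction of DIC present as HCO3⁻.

α₁ = 0.931

α₁ = 1 / (1 + [H⁺]/K1 + K2/[H⁺]) = 1 / (1 + 10^-1.94 + 10^-1.20)
   = 1 / (1 + 0.011482 + 0.063096) = 1/1.0746 = 0.9306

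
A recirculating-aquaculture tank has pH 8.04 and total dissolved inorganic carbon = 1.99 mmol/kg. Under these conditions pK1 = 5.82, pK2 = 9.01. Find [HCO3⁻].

[HCO3⁻] = 1.79 mmol/kg

α₁ = 1 / (1 + [H⁺]/K1 + K2/[H⁺]) = 1 / (1 + 10^-2.22 + 10^-0.97)
   = 1 / (1 + 0.0060256 + 0.10715) = 1/1.1132 = 0.8983
[HCO3⁻] = α₁ × DIC = 0.8983 × 1.99 = 1.79 mmol/kg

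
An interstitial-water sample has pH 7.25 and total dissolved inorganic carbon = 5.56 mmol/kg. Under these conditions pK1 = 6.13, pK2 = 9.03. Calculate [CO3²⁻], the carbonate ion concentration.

α₂ = 1 / (1 + [H⁺]/K2 + [H⁺]²/(K1K2)) = 1 / (1 + 10^+1.78 + 10^+0.66)
   = 1 / (1 + 60.256 + 4.5709) = 1/65.827 = 0.01519
[CO3²⁻] = α₂ × DIC = 0.01519 × 5.56 = 0.0845 mmol/kg

[CO3²⁻] = 0.0845 mmol/kg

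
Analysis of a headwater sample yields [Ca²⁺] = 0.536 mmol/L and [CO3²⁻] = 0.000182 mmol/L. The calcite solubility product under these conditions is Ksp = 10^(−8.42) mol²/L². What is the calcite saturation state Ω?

Ω = 0.0257

Ksp = 10^(−8.42) = 3.802×10^-9
Ω = [Ca²⁺][CO3²⁻]/Ksp = (0.536×10^-3)(0.000182×10^-3) / 3.802×10^-9 = 0.0257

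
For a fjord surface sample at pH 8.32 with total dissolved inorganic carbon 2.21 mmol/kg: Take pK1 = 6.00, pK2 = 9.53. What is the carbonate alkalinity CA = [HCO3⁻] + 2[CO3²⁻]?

CA = [HCO3⁻] + 2[CO3²⁻] = (α₁ + 2α₂)·DIC
At pH 8.32: [H⁺]/K1 = 10^-2.32 = 0.0047863, K2/[H⁺] = 10^-1.21 = 0.061660
α₁ = 1/(1 + 0.0047863 + 0.061660) = 1/1.0664 = 0.9377; α₂ = α₁·K2/[H⁺] = 0.05782
α₁ + 2α₂ = 1.0533
CA = 1.0533 × 2.21 = 2.33 mmol/kg

CA = 2.33 mmol/kg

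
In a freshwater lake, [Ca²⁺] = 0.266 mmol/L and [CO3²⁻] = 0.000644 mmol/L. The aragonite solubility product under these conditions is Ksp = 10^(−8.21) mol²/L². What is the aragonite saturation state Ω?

Ksp = 10^(−8.21) = 6.166×10^-9
Ω = [Ca²⁺][CO3²⁻]/Ksp = (0.266×10^-3)(0.000644×10^-3) / 6.166×10^-9 = 0.0278

Ω = 0.0278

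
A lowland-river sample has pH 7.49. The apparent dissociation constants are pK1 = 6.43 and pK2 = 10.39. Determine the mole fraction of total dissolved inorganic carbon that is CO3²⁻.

α₂ = 1 / (1 + [H⁺]/K2 + [H⁺]²/(K1K2)) = 1 / (1 + 10^+2.90 + 10^+1.84)
   = 1 / (1 + 794.33 + 69.183) = 1/864.51 = 0.001157

α₂ = 0.00116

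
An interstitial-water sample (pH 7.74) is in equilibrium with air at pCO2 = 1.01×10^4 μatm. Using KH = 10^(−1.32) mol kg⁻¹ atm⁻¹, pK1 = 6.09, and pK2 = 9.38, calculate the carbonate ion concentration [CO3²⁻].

[CO2*] = KH · pCO2 = 10^(−1.32) × 1.01×10^4×10^-6 = 4.834×10^-4 mol/kg
α₀ = 1/(1 + K1/[H⁺] + K1K2/[H⁺]²) = 1/(1 + 10^+1.65 + 10^+0.01) = 0.02142
DIC = [CO2*]/α₀ = 4.834×10^-4 / 0.02142 = 22.57 mmol/kg
[CO3²⁻] = α₂·DIC; α₂ = 0.02192, so [CO3²⁻] = 0.02192 × 22.57 = 0.495 mmol/kg

[CO3²⁻] = 0.495 mmol/kg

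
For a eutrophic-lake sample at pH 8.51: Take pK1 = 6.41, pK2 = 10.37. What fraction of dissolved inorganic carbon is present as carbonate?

α₂ = 0.0135

α₂ = 1 / (1 + [H⁺]/K2 + [H⁺]²/(K1K2)) = 1 / (1 + 10^+1.86 + 10^-0.24)
   = 1 / (1 + 72.444 + 0.57544) = 1/74.019 = 0.01351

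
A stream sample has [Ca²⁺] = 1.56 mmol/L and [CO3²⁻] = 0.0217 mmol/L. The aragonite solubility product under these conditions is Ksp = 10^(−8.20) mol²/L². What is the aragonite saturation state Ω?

Ω = 5.37

Ksp = 10^(−8.20) = 6.310×10^-9
Ω = [Ca²⁺][CO3²⁻]/Ksp = (1.56×10^-3)(0.0217×10^-3) / 6.310×10^-9 = 5.37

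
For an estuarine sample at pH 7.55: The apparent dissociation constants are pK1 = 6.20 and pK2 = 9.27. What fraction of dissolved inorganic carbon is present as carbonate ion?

α₂ = 1 / (1 + [H⁺]/K2 + [H⁺]²/(K1K2)) = 1 / (1 + 10^+1.72 + 10^+0.37)
   = 1 / (1 + 52.481 + 2.3442) = 1/55.825 = 0.01791

α₂ = 0.0179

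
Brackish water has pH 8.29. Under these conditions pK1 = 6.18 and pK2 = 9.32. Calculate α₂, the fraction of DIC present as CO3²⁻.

α₂ = 0.0848

α₂ = 1 / (1 + [H⁺]/K2 + [H⁺]²/(K1K2)) = 1 / (1 + 10^+1.03 + 10^-1.08)
   = 1 / (1 + 10.715 + 0.083176) = 1/11.798 = 0.08476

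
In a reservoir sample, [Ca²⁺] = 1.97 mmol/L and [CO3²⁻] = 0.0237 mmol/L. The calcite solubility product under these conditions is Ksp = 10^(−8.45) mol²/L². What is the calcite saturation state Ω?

Ksp = 10^(−8.45) = 3.548×10^-9
Ω = [Ca²⁺][CO3²⁻]/Ksp = (1.97×10^-3)(0.0237×10^-3) / 3.548×10^-9 = 13.2

Ω = 13.2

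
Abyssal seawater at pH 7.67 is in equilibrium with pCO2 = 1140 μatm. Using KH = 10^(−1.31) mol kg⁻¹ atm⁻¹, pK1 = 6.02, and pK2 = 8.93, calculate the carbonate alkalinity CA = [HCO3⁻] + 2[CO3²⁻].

CA = 2.77 mmol/kg

[CO2*] = KH · pCO2 = 10^(−1.31) × 1140×10^-6 = 5.583×10^-5 mol/kg
α₀ = 1/(1 + K1/[H⁺] + K1K2/[H⁺]²) = 1/(1 + 10^+1.65 + 10^+0.39) = 0.02078
DIC = [CO2*]/α₀ = 5.583×10^-5 / 0.02078 = 2.687 mmol/kg
CA = (α₁ + 2α₂)·DIC = (0.9282 + 2×0.05101) × 2.687 = 2.77 mmol/kg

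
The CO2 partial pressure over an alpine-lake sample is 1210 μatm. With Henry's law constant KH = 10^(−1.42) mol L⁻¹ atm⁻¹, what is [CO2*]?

[CO2*] = 46.0 μmol/L

KH = 10^(−1.42) = 3.802×10^-2 mol L⁻¹ atm⁻¹
[CO2*] = KH · pCO2 = 3.802×10^-2 × 1210×10^-6 atm = 4.60×10^-5 mol/L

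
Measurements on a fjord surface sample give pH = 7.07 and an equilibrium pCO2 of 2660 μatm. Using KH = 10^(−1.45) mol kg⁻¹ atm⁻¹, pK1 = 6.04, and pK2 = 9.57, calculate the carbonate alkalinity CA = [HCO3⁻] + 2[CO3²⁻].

CA = 1.02 mmol/kg

[CO2*] = KH · pCO2 = 10^(−1.45) × 2660×10^-6 = 9.438×10^-5 mol/kg
α₀ = 1/(1 + K1/[H⁺] + K1K2/[H⁺]²) = 1/(1 + 10^+1.03 + 10^-1.47) = 0.08511
DIC = [CO2*]/α₀ = 9.438×10^-5 / 0.08511 = 1.109 mmol/kg
CA = (α₁ + 2α₂)·DIC = (0.9120 + 2×0.002884) × 1.109 = 1.02 mmol/kg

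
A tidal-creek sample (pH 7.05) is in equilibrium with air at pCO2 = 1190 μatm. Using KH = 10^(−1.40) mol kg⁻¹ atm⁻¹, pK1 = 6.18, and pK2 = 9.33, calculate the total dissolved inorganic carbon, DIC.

[CO2*] = KH · pCO2 = 10^(−1.40) × 1190×10^-6 = 4.737×10^-5 mol/kg
α₀ = 1/(1 + K1/[H⁺] + K1K2/[H⁺]²) = 1/(1 + 10^+0.87 + 10^-1.41) = 0.1183
DIC = [CO2*]/α₀ = 4.737×10^-5 / 0.1183 = 0.400 mmol/kg

DIC = 0.400 mmol/kg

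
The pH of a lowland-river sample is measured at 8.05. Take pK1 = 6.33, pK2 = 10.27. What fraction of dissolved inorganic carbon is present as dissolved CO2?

α₀ = 1 / (1 + K1/[H⁺] + K1K2/[H⁺]²) = 1 / (1 + 10^+1.72 + 10^-0.50)
   = 1 / (1 + 52.481 + 0.31623) = 1/53.797 = 0.01859

α₀ = 0.0186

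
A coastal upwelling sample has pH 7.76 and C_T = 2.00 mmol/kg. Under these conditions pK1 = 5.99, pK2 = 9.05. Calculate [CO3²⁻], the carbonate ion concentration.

[CO3²⁻] = 0.0960 mmol/kg

α₂ = 1 / (1 + [H⁺]/K2 + [H⁺]²/(K1K2)) = 1 / (1 + 10^+1.29 + 10^-0.48)
   = 1 / (1 + 19.498 + 0.33113) = 1/20.830 = 0.04801
[CO3²⁻] = α₂ × DIC = 0.04801 × 2.00 = 0.0960 mmol/kg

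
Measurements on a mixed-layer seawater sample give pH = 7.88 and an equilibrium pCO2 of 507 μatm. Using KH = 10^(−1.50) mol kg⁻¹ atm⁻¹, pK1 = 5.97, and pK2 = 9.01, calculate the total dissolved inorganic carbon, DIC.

[CO2*] = KH · pCO2 = 10^(−1.50) × 507×10^-6 = 1.603×10^-5 mol/kg
α₀ = 1/(1 + K1/[H⁺] + K1K2/[H⁺]²) = 1/(1 + 10^+1.91 + 10^+0.78) = 0.01132
DIC = [CO2*]/α₀ = 1.603×10^-5 / 0.01132 = 1.42 mmol/kg

DIC = 1.42 mmol/kg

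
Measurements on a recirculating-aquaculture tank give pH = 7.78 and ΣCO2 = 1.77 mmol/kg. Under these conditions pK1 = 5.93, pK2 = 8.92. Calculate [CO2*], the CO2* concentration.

[CO2*] = 0.0230 mmol/kg

α₀ = 1 / (1 + K1/[H⁺] + K1K2/[H⁺]²) = 1 / (1 + 10^+1.85 + 10^+0.71)
   = 1 / (1 + 70.795 + 5.1286) = 1/76.923 = 0.01300
[CO2*] = α₀ × DIC = 0.01300 × 1.77 = 0.0230 mmol/kg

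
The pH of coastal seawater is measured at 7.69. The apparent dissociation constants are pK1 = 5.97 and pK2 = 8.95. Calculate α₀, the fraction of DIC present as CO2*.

α₀ = 0.0177

α₀ = 1 / (1 + K1/[H⁺] + K1K2/[H⁺]²) = 1 / (1 + 10^+1.72 + 10^+0.46)
   = 1 / (1 + 52.481 + 2.8840) = 1/56.365 = 0.01774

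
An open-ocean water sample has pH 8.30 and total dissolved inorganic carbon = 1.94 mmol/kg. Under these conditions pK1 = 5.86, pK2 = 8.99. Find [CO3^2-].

α₂ = 1 / (1 + [H⁺]/K2 + [H⁺]²/(K1K2)) = 1 / (1 + 10^+0.69 + 10^-1.75)
   = 1 / (1 + 4.8978 + 0.017783) = 1/5.9156 = 0.1690
[CO3²⁻] = α₂ × DIC = 0.1690 × 1.94 = 0.328 mmol/kg

[CO3²⁻] = 0.328 mmol/kg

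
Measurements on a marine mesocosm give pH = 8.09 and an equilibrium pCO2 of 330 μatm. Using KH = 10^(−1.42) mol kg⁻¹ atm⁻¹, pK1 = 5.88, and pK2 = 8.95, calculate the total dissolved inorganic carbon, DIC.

[CO2*] = KH · pCO2 = 10^(−1.42) × 330×10^-6 = 1.255×10^-5 mol/kg
α₀ = 1/(1 + K1/[H⁺] + K1K2/[H⁺]²) = 1/(1 + 10^+2.21 + 10^+1.35) = 0.005389
DIC = [CO2*]/α₀ = 1.255×10^-5 / 0.005389 = 2.33 mmol/kg

DIC = 2.33 mmol/kg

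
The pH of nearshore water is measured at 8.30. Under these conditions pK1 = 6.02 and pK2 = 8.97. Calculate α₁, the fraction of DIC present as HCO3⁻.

α₁ = 0.820

α₁ = 1 / (1 + [H⁺]/K1 + K2/[H⁺]) = 1 / (1 + 10^-2.28 + 10^-0.67)
   = 1 / (1 + 0.0052481 + 0.21380) = 1/1.2190 = 0.8203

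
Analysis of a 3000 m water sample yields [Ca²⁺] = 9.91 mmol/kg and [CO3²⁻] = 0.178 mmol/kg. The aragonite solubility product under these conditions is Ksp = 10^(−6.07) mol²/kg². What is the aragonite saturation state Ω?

Ksp = 10^(−6.07) = 8.511×10^-7
Ω = [Ca²⁺][CO3²⁻]/Ksp = (9.91×10^-3)(0.178×10^-3) / 8.511×10^-7 = 2.07

Ω = 2.07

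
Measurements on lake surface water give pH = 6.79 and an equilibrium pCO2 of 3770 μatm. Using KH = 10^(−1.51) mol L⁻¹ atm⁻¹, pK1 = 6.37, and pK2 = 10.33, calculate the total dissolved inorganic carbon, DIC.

DIC = 0.423 mmol/L

[CO2*] = KH · pCO2 = 10^(−1.51) × 3770×10^-6 = 1.165×10^-4 mol/L
α₀ = 1/(1 + K1/[H⁺] + K1K2/[H⁺]²) = 1/(1 + 10^+0.42 + 10^-3.12) = 0.2754
DIC = [CO2*]/α₀ = 1.165×10^-4 / 0.2754 = 0.423 mmol/L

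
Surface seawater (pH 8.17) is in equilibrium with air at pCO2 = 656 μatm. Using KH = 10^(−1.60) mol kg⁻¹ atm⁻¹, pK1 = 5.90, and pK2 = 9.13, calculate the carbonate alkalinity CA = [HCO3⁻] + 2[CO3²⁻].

[CO2*] = KH · pCO2 = 10^(−1.60) × 656×10^-6 = 1.648×10^-5 mol/kg
α₀ = 1/(1 + K1/[H⁺] + K1K2/[H⁺]²) = 1/(1 + 10^+2.27 + 10^+1.31) = 0.004816
DIC = [CO2*]/α₀ = 1.648×10^-5 / 0.004816 = 3.421 mmol/kg
CA = (α₁ + 2α₂)·DIC = (0.8968 + 2×0.09834) × 3.421 = 3.74 mmol/kg

CA = 3.74 mmol/kg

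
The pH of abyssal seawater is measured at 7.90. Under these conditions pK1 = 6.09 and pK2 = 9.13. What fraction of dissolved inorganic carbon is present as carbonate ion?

α₂ = 0.0548

α₂ = 1 / (1 + [H⁺]/K2 + [H⁺]²/(K1K2)) = 1 / (1 + 10^+1.23 + 10^-0.58)
   = 1 / (1 + 16.982 + 0.26303) = 1/18.245 = 0.05481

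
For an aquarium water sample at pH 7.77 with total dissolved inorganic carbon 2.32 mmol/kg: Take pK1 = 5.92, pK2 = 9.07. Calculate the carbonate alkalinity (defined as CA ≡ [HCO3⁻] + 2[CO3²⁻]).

CA = 2.40 mmol/kg

CA = [HCO3⁻] + 2[CO3²⁻] = (α₁ + 2α₂)·DIC
At pH 7.77: [H⁺]/K1 = 10^-1.85 = 0.014125, K2/[H⁺] = 10^-1.30 = 0.050119
α₁ = 1/(1 + 0.014125 + 0.050119) = 1/1.0642 = 0.9396; α₂ = α₁·K2/[H⁺] = 0.04709
α₁ + 2α₂ = 1.0338
CA = 1.0338 × 2.32 = 2.40 mmol/kg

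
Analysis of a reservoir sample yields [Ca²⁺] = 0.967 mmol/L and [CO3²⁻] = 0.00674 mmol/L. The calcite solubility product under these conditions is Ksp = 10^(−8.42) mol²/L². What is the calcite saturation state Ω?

Ksp = 10^(−8.42) = 3.802×10^-9
Ω = [Ca²⁺][CO3²⁻]/Ksp = (0.967×10^-3)(0.00674×10^-3) / 3.802×10^-9 = 1.71

Ω = 1.71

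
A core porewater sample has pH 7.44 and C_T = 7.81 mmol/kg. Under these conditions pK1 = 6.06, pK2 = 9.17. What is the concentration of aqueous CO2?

α₀ = 1 / (1 + K1/[H⁺] + K1K2/[H⁺]²) = 1 / (1 + 10^+1.38 + 10^-0.35)
   = 1 / (1 + 23.988 + 0.44668) = 1/25.435 = 0.03932
[CO2*] = α₀ × DIC = 0.03932 × 7.81 = 0.307 mmol/kg

[CO2*] = 0.307 mmol/kg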